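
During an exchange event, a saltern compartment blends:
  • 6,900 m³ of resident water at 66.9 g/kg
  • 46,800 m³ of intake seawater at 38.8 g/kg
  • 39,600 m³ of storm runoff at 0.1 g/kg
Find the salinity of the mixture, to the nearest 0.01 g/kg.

24.45 g/kg

By conservation of dissolved salt,
salt = 6,900×66.9 + 46,800×38.8 + 39,600×0.1 = 461,610 + 1,815,840 + 3,960 = 2,281,410
volume = 6,900 + 46,800 + 39,600 = 93,300 m³
S = 2,281,410 / 93,300 = 24.4524 g/kg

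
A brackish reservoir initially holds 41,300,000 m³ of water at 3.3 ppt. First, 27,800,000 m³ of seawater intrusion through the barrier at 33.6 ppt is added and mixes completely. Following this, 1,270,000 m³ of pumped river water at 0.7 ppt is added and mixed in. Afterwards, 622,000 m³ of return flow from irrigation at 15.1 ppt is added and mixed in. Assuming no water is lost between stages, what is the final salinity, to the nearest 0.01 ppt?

15.22 ppt

Salt balance:
Initial salt = 41,300,000×3.3 = 136,290,000
After stage 1: salt = 136,290,000 + 27,800,000×33.6 = 1,070,370,000; volume = 69,100,000 m³; S = 15.49 ppt
After stage 2: salt = 1,070,370,000 + 1,270,000×0.7 = 1,071,259,000; volume = 70,370,000 m³; S = 15.223 ppt
After stage 3: salt = 1,071,259,000 + 622,000×15.1 = 1,080,651,200; volume = 70,992,000 m³
S = 1,080,651,200 / 70,992,000 = 15.2222 ppt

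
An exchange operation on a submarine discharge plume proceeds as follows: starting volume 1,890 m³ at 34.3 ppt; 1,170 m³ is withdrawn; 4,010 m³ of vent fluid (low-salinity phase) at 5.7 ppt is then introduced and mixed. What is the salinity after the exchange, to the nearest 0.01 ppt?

10.05 ppt

Remaining after removal: 720 m³ at 34.3 ppt (salt = 24,696)
After addition: salt = 24,696 + 4,010×5.7 = 47,553; volume = 4,730 m³
S = 47,553 / 4,730 = 10.0535 ppt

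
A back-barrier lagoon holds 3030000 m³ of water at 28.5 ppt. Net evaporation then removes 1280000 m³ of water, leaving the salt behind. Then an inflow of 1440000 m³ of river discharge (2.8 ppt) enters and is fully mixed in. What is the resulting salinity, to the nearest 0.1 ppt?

After evaporation: salt = 3,030,000×28.5 = 86,355,000; volume = 3,030,000 − 1,280,000 = 1,750,000 m³
After mixing: salt = 86,355,000 + 1,440,000×2.8 = 90,387,000; volume = 1,750,000 + 1,440,000 = 3,190,000 m³
S = 90,387,000 / 3,190,000 = 28.3345 ppt

28.3 ppt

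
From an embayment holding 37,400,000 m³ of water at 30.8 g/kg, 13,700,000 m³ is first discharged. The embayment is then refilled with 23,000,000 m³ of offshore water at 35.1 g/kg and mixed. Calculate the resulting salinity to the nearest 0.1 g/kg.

32.9 g/kg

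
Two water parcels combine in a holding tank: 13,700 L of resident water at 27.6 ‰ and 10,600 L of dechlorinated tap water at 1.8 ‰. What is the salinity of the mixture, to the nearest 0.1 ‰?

Salt balance:
salt = 13,700×27.6 + 10,600×1.8 = 378,120 + 19,080 = 397,200
volume = 13,700 + 10,600 = 24,300 L
S = 397,200 / 24,300 = 16.346 ‰

16.3 ‰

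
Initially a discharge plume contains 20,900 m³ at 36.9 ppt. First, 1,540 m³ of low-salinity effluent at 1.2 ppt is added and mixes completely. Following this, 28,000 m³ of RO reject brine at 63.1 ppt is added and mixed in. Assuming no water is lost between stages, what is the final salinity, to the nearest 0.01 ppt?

50.35 ppt

Salt balance:
Initial salt = 20,900×36.9 = 771,210
After stage 1: salt = 771,210 + 1,540×1.2 = 773,058; volume = 22,440 m³; S = 34.45 ppt
After stage 2: salt = 773,058 + 28,000×63.1 = 2,539,858; volume = 50,440 m³
S = 2,539,858 / 50,440 = 50.354 ppt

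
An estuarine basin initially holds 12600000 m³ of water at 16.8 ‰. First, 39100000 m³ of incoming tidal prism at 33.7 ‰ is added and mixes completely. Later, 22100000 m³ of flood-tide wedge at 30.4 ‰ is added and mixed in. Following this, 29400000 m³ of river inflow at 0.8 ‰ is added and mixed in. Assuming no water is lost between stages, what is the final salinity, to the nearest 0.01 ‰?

Weighted by volume,
Initial salt = 12,600,000×16.8 = 211,680,000
After stage 1: salt = 211,680,000 + 39,100,000×33.7 = 1,529,350,000; volume = 51,700,000 m³; S = 29.581 ‰
After stage 2: salt = 1,529,350,000 + 22,100,000×30.4 = 2,201,190,000; volume = 73,800,000 m³; S = 29.826 ‰
After stage 3: salt = 2,201,190,000 + 29,400,000×0.8 = 2,224,710,000; volume = 103,200,000 m³
S = 2,224,710,000 / 103,200,000 = 21.5573 ‰

21.56 ‰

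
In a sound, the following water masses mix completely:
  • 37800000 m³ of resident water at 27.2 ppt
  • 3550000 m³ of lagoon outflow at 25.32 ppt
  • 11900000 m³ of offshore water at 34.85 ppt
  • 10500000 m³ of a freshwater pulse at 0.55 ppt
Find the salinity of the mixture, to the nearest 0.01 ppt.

24.13 ppt

By conservation of dissolved salt,
salt = 37,800,000×27.2 + 3,550,000×25.32 + 11,900,000×34.85 + 10,500,000×0.55 = 1,028,160,000 + 89,886,000 + 414,715,000 + 5,775,000 = 1,538,536,000
volume = 37,800,000 + 3,550,000 + 11,900,000 + 10,500,000 = 63,750,000 m³
S = 1,538,536,000 / 63,750,000 = 24.1339 ppt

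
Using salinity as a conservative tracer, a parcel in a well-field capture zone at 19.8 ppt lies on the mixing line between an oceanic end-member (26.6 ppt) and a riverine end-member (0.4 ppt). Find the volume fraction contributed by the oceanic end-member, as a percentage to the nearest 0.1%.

Let g be the oceanic fraction. Salt balance per unit volume:
g×26.6 + (1−g)×0.4 = 19.8
g = (19.8 − 0.4) / (26.6 − 0.4) = 19.4/26.2 = 0.7405

74.0%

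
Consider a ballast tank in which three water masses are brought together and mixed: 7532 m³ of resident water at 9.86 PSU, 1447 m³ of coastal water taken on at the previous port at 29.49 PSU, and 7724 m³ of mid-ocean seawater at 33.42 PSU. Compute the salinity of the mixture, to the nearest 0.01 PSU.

22.46 PSU

Mass of salt is conserved:
salt = 7,532×9.86 + 1,447×29.49 + 7,724×33.42 = 74,265.52 + 42,672.03 + 258,136.08 = 375,073.63
volume = 7,532 + 1,447 + 7,724 = 16,703 m³
S = 375,073.63 / 16,703 = 22.4555 PSU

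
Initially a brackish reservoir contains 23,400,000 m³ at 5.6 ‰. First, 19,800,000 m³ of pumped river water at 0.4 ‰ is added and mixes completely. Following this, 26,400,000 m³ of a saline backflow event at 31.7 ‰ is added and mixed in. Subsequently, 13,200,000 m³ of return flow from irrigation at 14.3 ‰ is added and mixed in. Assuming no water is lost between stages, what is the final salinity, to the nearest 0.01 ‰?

Mass of salt is conserved:
Initial salt = 23,400,000×5.6 = 131,040,000
After stage 1: salt = 131,040,000 + 19,800,000×0.4 = 138,960,000; volume = 43,200,000 m³; S = 3.217 ‰
After stage 2: salt = 138,960,000 + 26,400,000×31.7 = 975,840,000; volume = 69,600,000 m³; S = 14.021 ‰
After stage 3: salt = 975,840,000 + 13,200,000×14.3 = 1,164,600,000; volume = 82,800,000 m³
S = 1,164,600,000 / 82,800,000 = 14.0652 ‰

14.07 ‰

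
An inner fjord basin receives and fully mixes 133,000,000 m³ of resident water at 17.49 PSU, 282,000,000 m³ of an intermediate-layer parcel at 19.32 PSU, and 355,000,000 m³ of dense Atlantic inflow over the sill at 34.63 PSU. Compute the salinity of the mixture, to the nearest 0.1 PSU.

26.1 PSU

Weighted by volume,
salt = 133,000,000×17.49 + 282,000,000×19.32 + 355,000,000×34.63 = 2,326,170,000 + 5,448,240,000 + 12,293,650,000 = 20,068,060,000
volume = 133,000,000 + 282,000,000 + 355,000,000 = 770,000,000 m³
S = 20,068,060,000 / 770,000,000 = 26.062 PSU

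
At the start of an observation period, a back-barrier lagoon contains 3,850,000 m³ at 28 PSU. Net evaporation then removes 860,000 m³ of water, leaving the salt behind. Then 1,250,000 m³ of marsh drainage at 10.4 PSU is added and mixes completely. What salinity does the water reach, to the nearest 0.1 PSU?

After evaporation: salt = 3,850,000×28 = 107,800,000; volume = 3,850,000 − 860,000 = 2,990,000 m³
After mixing: salt = 107,800,000 + 1,250,000×10.4 = 120,800,000; volume = 2,990,000 + 1,250,000 = 4,240,000 m³
S = 120,800,000 / 4,240,000 = 28.4906 PSU

28.5 PSU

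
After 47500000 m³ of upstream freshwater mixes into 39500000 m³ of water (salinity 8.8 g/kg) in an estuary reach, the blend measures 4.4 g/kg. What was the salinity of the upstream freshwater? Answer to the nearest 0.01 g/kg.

0.74 g/kg

Salt balance: 39,500,000×8.8 + 47,500,000×S = 87,000,000×4.4
347,600,000 + 47,500,000·S = 382,800,000
S = (382,800,000 − 347,600,000) / 47,500,000 = 0.7411 g/kg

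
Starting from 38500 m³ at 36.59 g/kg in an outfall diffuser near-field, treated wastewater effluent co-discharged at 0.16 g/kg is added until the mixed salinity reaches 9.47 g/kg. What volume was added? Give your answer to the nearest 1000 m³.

112000 m³

Salt balance: 38,500×36.59 + V×0.16 = (38,500+V)×9.47
1,408,715 + 0.16V = 364,595 + 9.47V
1,044,120 = 9.31V
V = 112,150.38 m³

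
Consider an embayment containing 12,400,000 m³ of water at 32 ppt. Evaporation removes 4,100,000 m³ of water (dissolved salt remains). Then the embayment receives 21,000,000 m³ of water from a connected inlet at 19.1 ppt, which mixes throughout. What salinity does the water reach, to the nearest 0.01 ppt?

27.23 ppt

After evaporation: salt = 12,400,000×32 = 396,800,000; volume = 12,400,000 − 4,100,000 = 8,300,000 m³
After mixing: salt = 396,800,000 + 21,000,000×19.1 = 797,900,000; volume = 8,300,000 + 21,000,000 = 29,300,000 m³
S = 797,900,000 / 29,300,000 = 27.2321 ppt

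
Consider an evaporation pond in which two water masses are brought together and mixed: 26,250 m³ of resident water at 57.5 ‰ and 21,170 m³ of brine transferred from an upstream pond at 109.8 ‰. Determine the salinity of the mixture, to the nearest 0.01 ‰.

80.85 ‰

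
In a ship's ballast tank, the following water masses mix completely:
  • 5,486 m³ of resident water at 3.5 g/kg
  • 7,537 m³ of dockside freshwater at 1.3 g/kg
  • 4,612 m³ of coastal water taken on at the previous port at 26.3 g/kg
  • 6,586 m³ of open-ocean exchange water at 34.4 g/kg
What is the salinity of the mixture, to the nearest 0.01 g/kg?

15.56 g/kg

Total salt / total volume:
salt = 5,486×3.5 + 7,537×1.3 + 4,612×26.3 + 6,586×34.4 = 19,201 + 9,798.1 + 121,295.6 + 226,558.4 = 376,853.1
volume = 5,486 + 7,537 + 4,612 + 6,586 = 24,221 m³
S = 376,853.1 / 24,221 = 15.5589 g/kg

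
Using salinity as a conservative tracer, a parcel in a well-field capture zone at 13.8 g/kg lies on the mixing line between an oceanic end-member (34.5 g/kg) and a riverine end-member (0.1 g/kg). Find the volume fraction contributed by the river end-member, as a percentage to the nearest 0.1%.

60.2%

Let f be the freshwater fraction. Salt balance per unit volume:
f×0.1 + (1−f)×34.5 = 13.8
f = (34.5 − 13.8) / (34.5 − 0.1) = 20.7/34.4 = 0.6017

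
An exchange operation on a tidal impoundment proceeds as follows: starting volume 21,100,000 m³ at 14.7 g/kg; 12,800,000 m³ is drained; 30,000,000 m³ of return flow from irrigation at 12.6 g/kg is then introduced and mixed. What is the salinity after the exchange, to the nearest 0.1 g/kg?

13.1 g/kg

Remaining after removal: 8,300,000 m³ at 14.7 g/kg (salt = 122,010,000)
After addition: salt = 122,010,000 + 30,000,000×12.6 = 500,010,000; volume = 38,300,000 m³
S = 500,010,000 / 38,300,000 = 13.0551 g/kg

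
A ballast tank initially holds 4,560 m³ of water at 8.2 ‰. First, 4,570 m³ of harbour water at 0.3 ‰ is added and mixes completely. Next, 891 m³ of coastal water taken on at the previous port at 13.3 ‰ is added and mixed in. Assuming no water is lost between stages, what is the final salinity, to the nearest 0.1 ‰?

5.1 ‰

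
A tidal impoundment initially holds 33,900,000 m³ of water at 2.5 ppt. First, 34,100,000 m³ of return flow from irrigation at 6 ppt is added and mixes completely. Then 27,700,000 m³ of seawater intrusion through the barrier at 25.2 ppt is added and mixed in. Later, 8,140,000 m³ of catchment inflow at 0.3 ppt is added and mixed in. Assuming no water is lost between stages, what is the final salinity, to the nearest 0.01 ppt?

Mass of salt is conserved:
Initial salt = 33,900,000×2.5 = 84,750,000
After stage 1: salt = 84,750,000 + 34,100,000×6 = 289,350,000; volume = 68,000,000 m³; S = 4.255 ppt
After stage 2: salt = 289,350,000 + 27,700,000×25.2 = 987,390,000; volume = 95,700,000 m³; S = 10.318 ppt
After stage 3: salt = 987,390,000 + 8,140,000×0.3 = 989,832,000; volume = 103,840,000 m³
S = 989,832,000 / 103,840,000 = 9.5323 ppt

9.53 ppt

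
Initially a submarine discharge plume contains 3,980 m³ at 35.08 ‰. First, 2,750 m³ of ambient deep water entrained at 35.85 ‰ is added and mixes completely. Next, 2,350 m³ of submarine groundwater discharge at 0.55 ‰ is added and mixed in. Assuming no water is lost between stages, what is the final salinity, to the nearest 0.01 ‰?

26.38 ‰

Mass of salt is conserved:
Initial salt = 3,980×35.08 = 139,618.4
After stage 1: salt = 139,618.4 + 2,750×35.85 = 238,205.9; volume = 6,730 m³; S = 35.395 ‰
After stage 2: salt = 238,205.9 + 2,350×0.55 = 239,498.4; volume = 9,080 m³
S = 239,498.4 / 9,080 = 26.3765 ‰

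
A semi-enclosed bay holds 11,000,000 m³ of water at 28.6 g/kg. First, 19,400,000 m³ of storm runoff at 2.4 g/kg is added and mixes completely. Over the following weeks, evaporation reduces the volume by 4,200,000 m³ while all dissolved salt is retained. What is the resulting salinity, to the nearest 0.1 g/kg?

After mixing: salt = 11,000,000×28.6 + 19,400,000×2.4 = 361,160,000; volume = 30,400,000 m³
After evaporation: salt unchanged = 361,160,000; volume = 30,400,000 − 4,200,000 = 26,200,000 m³
S = 361,160,000 / 26,200,000 = 13.7847 g/kg

13.8 g/kg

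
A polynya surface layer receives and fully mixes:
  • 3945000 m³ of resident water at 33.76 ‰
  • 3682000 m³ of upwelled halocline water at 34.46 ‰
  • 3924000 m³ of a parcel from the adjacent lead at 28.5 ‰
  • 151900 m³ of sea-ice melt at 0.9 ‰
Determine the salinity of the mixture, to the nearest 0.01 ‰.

31.79 ‰

Salt balance:
salt = 3,945,000×33.76 + 3,682,000×34.46 + 3,924,000×28.5 + 151,900×0.9 = 133,183,200 + 126,881,720 + 111,834,000 + 136,710 = 372,035,630
volume = 3,945,000 + 3,682,000 + 3,924,000 + 151,900 = 11,702,900 m³
S = 372,035,630 / 11,702,900 = 31.79 ‰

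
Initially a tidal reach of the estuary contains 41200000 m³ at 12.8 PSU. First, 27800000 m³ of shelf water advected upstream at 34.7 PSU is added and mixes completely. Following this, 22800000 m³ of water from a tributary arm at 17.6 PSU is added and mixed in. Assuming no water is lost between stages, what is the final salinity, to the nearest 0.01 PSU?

Mass of salt is conserved:
Initial salt = 41,200,000×12.8 = 527,360,000
After stage 1: salt = 527,360,000 + 27,800,000×34.7 = 1,492,020,000; volume = 69,000,000 m³; S = 21.623 PSU
After stage 2: salt = 1,492,020,000 + 22,800,000×17.6 = 1,893,300,000; volume = 91,800,000 m³
S = 1,893,300,000 / 91,800,000 = 20.6242 PSU

20.62 PSU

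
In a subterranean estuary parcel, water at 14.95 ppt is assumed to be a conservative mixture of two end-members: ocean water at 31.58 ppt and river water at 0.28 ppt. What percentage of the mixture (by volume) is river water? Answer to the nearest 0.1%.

53.1%

Let f be the freshwater fraction. Salt balance per unit volume:
f×0.28 + (1−f)×31.58 = 14.95
f = (31.58 − 14.95) / (31.58 − 0.28) = 16.63/31.3 = 0.5313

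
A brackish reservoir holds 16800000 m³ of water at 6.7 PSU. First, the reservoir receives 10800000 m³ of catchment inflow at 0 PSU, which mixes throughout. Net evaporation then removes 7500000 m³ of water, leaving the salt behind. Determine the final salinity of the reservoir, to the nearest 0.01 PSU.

5.60 PSU

After mixing: salt = 16,800,000×6.7 + 10,800,000×0 = 112,560,000; volume = 27,600,000 m³
After evaporation: salt unchanged = 112,560,000; volume = 27,600,000 − 7,500,000 = 20,100,000 m³
S = 112,560,000 / 20,100,000 = 5.6 PSU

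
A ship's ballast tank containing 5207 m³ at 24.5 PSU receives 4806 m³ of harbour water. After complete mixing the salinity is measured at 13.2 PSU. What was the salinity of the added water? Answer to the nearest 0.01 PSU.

Salt balance: 5,207×24.5 + 4,806×S = 10,013×13.2
127,571.5 + 4,806·S = 132,171.6
S = (132,171.6 − 127,571.5) / 4,806 = 0.9572 PSU

0.96 PSU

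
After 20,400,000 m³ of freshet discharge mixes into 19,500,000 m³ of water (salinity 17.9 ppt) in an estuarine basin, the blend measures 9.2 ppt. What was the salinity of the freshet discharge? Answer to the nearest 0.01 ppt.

0.88 ppt

Salt balance: 19,500,000×17.9 + 20,400,000×S = 39,900,000×9.2
349,050,000 + 20,400,000·S = 367,080,000
S = (367,080,000 − 349,050,000) / 20,400,000 = 0.8838 ppt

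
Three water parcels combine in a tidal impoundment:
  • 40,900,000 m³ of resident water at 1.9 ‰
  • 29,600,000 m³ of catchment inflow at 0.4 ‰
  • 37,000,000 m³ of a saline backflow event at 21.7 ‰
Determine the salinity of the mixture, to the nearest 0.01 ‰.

8.30 ‰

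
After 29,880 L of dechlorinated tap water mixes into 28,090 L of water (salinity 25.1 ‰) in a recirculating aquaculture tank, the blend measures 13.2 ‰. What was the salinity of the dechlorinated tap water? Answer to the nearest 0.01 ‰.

2.01 ‰

Salt balance: 28,090×25.1 + 29,880×S = 57,970×13.2
705,059 + 29,880·S = 765,204
S = (765,204 − 705,059) / 29,880 = 2.0129 ‰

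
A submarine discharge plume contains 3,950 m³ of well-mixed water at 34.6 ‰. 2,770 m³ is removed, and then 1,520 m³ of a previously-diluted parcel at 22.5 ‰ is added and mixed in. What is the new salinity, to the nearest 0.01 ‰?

27.79 ‰

Remaining after removal: 1,180 m³ at 34.6 ‰ (salt = 40,828)
After addition: salt = 40,828 + 1,520×22.5 = 75,028; volume = 2,700 m³
S = 75,028 / 2,700 = 27.7881 ‰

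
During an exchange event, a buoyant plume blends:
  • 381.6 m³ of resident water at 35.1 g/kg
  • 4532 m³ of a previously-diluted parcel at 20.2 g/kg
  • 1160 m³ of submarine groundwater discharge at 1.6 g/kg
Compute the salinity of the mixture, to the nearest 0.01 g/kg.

Mass of salt is conserved:
salt = 381.6×35.1 + 4,532×20.2 + 1,160×1.6 = 13,394.16 + 91,546.4 + 1,856 = 106,796.56
volume = 381.6 + 4,532 + 1,160 = 6,073.6 m³
S = 106,796.56 / 6,073.6 = 17.5837 g/kg

17.58 g/kg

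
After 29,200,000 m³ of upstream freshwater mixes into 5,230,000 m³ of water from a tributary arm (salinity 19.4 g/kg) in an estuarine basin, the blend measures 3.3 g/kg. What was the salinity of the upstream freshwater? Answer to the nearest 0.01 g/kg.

0.42 g/kg

Salt balance: 5,230,000×19.4 + 29,200,000×S = 34,430,000×3.3
101,462,000 + 29,200,000·S = 113,619,000
S = (113,619,000 − 101,462,000) / 29,200,000 = 0.4163 g/kg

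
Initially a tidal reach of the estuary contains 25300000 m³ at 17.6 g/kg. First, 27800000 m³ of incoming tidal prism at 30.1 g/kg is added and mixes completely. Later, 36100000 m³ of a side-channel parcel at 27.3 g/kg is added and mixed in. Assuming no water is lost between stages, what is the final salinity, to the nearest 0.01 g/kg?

Salt balance:
Initial salt = 25,300,000×17.6 = 445,280,000
After stage 1: salt = 445,280,000 + 27,800,000×30.1 = 1,282,060,000; volume = 53,100,000 m³; S = 24.144 g/kg
After stage 2: salt = 1,282,060,000 + 36,100,000×27.3 = 2,267,590,000; volume = 89,200,000 m³
S = 2,267,590,000 / 89,200,000 = 25.4214 g/kg

25.42 g/kg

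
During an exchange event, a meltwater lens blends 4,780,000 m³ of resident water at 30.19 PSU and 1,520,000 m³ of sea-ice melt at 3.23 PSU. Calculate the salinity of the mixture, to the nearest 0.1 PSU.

23.7 PSU

Total salt / total volume:
salt = 4,780,000×30.19 + 1,520,000×3.23 = 144,308,200 + 4,909,600 = 149,217,800
volume = 4,780,000 + 1,520,000 = 6,300,000 m³
S = 149,217,800 / 6,300,000 = 23.685 PSU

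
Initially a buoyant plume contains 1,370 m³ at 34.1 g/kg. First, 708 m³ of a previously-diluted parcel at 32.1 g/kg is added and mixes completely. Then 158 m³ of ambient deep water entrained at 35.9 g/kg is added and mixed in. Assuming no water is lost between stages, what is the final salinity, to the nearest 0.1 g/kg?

33.6 g/kg

By conservation of dissolved salt,
Initial salt = 1,370×34.1 = 46,717
After stage 1: salt = 46,717 + 708×32.1 = 69,443.8; volume = 2,078 m³; S = 33.419 g/kg
After stage 2: salt = 69,443.8 + 158×35.9 = 75,116; volume = 2,236 m³
S = 75,116 / 2,236 = 33.5939 g/kg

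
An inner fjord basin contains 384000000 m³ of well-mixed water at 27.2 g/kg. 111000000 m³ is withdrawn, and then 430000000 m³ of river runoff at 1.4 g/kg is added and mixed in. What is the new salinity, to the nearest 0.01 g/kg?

Remaining after removal: 273,000,000 m³ at 27.2 g/kg (salt = 7,425,600,000)
After addition: salt = 7,425,600,000 + 430,000,000×1.4 = 8,027,600,000; volume = 703,000,000 m³
S = 8,027,600,000 / 703,000,000 = 11.4191 g/kg

11.42 g/kg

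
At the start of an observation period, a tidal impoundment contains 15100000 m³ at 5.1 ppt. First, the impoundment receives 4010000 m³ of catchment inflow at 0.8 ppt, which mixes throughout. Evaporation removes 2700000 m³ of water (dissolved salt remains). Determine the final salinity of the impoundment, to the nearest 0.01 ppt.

4.89 ppt

After mixing: salt = 15,100,000×5.1 + 4,010,000×0.8 = 80,218,000; volume = 19,110,000 m³
After evaporation: salt unchanged = 80,218,000; volume = 19,110,000 − 2,700,000 = 16,410,000 m³
S = 80,218,000 / 16,410,000 = 4.8884 ppt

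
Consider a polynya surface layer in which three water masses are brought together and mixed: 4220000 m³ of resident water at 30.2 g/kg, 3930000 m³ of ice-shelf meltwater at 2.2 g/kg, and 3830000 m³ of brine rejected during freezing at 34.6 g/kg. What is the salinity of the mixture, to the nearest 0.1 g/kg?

Mass of salt is conserved:
salt = 4,220,000×30.2 + 3,930,000×2.2 + 3,830,000×34.6 = 127,444,000 + 8,646,000 + 132,518,000 = 268,608,000
volume = 4,220,000 + 3,930,000 + 3,830,000 = 11,980,000 m³
S = 268,608,000 / 11,980,000 = 22.421 g/kg

22.4 g/kg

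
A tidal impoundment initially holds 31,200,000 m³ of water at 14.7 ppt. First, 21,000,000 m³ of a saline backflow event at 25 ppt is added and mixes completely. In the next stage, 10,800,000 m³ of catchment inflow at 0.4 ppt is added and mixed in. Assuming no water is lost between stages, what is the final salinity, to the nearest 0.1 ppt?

Total salt / total volume:
Initial salt = 31,200,000×14.7 = 458,640,000
After stage 1: salt = 458,640,000 + 21,000,000×25 = 983,640,000; volume = 52,200,000 m³; S = 18.844 ppt
After stage 2: salt = 983,640,000 + 10,800,000×0.4 = 987,960,000; volume = 63,000,000 m³
S = 987,960,000 / 63,000,000 = 15.6819 ppt

15.7 ppt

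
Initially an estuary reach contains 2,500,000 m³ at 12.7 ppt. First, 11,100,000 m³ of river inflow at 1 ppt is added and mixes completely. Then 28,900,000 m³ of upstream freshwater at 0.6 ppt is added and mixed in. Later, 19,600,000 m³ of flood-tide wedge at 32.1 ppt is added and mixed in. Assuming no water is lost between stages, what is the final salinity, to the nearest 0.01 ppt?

Weighted by volume,
Initial salt = 2,500,000×12.7 = 31,750,000
After stage 1: salt = 31,750,000 + 11,100,000×1 = 42,850,000; volume = 13,600,000 m³; S = 3.151 ppt
After stage 2: salt = 42,850,000 + 28,900,000×0.6 = 60,190,000; volume = 42,500,000 m³; S = 1.416 ppt
After stage 3: salt = 60,190,000 + 19,600,000×32.1 = 689,350,000; volume = 62,100,000 m³
S = 689,350,000 / 62,100,000 = 11.1006 ppt

11.10 ppt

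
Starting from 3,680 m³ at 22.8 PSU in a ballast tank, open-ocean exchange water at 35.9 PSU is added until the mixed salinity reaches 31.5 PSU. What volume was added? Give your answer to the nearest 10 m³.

Salt balance: 3,680×22.8 + V×35.9 = (3,680+V)×31.5
83,904 + 35.9V = 115,920 + 31.5V
32,016 = 4.4V
V = 7,276.36 m³

7280 m³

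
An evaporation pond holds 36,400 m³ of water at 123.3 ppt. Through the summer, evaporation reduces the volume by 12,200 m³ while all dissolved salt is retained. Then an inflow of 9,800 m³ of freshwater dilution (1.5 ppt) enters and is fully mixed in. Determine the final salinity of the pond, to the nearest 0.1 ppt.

132.4 ppt

After evaporation: salt = 36,400×123.3 = 4,488,120; volume = 36,400 − 12,200 = 24,200 m³
After mixing: salt = 4,488,120 + 9,800×1.5 = 4,502,820; volume = 24,200 + 9,800 = 34,000 m³
S = 4,502,820 / 34,000 = 132.4359 ppt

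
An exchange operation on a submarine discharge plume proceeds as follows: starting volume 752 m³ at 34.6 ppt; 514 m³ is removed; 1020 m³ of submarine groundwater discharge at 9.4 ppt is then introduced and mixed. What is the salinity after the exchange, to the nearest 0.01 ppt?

Remaining after removal: 238 m³ at 34.6 ppt (salt = 8,234.8)
After addition: salt = 8,234.8 + 1,020×9.4 = 17,822.8; volume = 1,258 m³
S = 17,822.8 / 1,258 = 14.1676 ppt

14.17 ppt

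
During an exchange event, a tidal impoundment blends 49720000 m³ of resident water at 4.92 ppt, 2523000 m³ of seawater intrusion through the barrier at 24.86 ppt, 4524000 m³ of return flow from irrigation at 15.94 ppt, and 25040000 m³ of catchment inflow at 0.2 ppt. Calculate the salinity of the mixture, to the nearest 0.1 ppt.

4.7 ppt

Total salt / total volume:
salt = 49,720,000×4.92 + 2,523,000×24.86 + 4,524,000×15.94 + 25,040,000×0.2 = 244,622,400 + 62,721,780 + 72,112,560 + 5,008,000 = 384,464,740
volume = 49,720,000 + 2,523,000 + 4,524,000 + 25,040,000 = 81,807,000 m³
S = 384,464,740 / 81,807,000 = 4.7 ppt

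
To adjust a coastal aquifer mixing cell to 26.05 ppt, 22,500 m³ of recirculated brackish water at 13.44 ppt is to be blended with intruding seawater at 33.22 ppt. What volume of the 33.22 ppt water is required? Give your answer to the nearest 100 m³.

39600 m³

Salt balance: 22,500×13.44 + V×33.22 = (22,500+V)×26.05
302,400 + 33.22V = 586,125 + 26.05V
283,725 = 7.17V
V = 39,571.13 m³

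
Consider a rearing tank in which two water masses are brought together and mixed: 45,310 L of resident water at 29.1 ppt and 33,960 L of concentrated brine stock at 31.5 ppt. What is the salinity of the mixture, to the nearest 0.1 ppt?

30.1 ppt

Total salt / total volume:
salt = 45,310×29.1 + 33,960×31.5 = 1,318,521 + 1,069,740 = 2,388,261
volume = 45,310 + 33,960 = 79,270 L
S = 2,388,261 / 79,270 = 30.128 ppt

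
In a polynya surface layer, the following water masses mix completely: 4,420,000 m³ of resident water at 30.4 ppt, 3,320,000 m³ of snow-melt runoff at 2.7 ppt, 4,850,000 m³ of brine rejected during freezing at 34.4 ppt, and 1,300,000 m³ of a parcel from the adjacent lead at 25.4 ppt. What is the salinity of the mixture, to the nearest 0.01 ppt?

24.71 ppt

Salt balance:
salt = 4,420,000×30.4 + 3,320,000×2.7 + 4,850,000×34.4 + 1,300,000×25.4 = 134,368,000 + 8,964,000 + 166,840,000 + 33,020,000 = 343,192,000
volume = 4,420,000 + 3,320,000 + 4,850,000 + 1,300,000 = 13,890,000 m³
S = 343,192,000 / 13,890,000 = 24.7078 ppt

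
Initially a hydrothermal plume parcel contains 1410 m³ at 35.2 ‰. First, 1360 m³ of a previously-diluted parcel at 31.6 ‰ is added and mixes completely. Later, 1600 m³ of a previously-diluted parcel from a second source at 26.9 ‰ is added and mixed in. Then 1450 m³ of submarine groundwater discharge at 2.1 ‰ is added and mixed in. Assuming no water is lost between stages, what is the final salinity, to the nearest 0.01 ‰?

Mass of salt is conserved:
Initial salt = 1,410×35.2 = 49,632
After stage 1: salt = 49,632 + 1,360×31.6 = 92,608; volume = 2,770 m³; S = 33.432 ‰
After stage 2: salt = 92,608 + 1,600×26.9 = 135,648; volume = 4,370 m³; S = 31.041 ‰
After stage 3: salt = 135,648 + 1,450×2.1 = 138,693; volume = 5,820 m³
S = 138,693 / 5,820 = 23.8304 ‰

23.83 ‰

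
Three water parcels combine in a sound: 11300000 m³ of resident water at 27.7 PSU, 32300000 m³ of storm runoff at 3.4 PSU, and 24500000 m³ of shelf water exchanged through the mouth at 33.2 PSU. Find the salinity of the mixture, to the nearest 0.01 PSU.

Salt balance:
salt = 11,300,000×27.7 + 32,300,000×3.4 + 24,500,000×33.2 = 313,010,000 + 109,820,000 + 813,400,000 = 1,236,230,000
volume = 11,300,000 + 32,300,000 + 24,500,000 = 68,100,000 m³
S = 1,236,230,000 / 68,100,000 = 18.1532 PSU

18.15 PSU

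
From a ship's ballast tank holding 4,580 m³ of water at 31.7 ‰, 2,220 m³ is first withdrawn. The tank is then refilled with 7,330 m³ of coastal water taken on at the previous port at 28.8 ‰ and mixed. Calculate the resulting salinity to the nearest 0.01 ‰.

29.51 ‰

Remaining after removal: 2,360 m³ at 31.7 ‰ (salt = 74,812)
After addition: salt = 74,812 + 7,330×28.8 = 285,916; volume = 9,690 m³
S = 285,916 / 9,690 = 29.5063 ‰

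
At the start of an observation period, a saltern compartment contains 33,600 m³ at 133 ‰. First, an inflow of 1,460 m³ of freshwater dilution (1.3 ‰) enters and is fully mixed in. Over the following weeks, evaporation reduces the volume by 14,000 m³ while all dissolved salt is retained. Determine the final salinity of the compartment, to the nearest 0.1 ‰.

212.3 ‰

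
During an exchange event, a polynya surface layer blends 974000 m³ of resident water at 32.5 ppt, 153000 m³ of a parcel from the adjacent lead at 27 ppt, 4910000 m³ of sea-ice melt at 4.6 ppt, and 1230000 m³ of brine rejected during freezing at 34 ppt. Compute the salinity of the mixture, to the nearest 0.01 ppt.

13.79 ppt

Salt balance:
salt = 974,000×32.5 + 153,000×27 + 4,910,000×4.6 + 1,230,000×34 = 31,655,000 + 4,131,000 + 22,586,000 + 41,820,000 = 100,192,000
volume = 974,000 + 153,000 + 4,910,000 + 1,230,000 = 7,267,000 m³
S = 100,192,000 / 7,267,000 = 13.7873 ppt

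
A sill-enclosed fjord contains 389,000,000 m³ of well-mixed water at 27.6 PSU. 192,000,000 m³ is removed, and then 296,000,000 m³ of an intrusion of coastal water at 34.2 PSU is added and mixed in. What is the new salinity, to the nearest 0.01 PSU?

31.56 PSU

Remaining after removal: 197,000,000 m³ at 27.6 PSU (salt = 5,437,200,000)
After addition: salt = 5,437,200,000 + 296,000,000×34.2 = 15,560,400,000; volume = 493,000,000 m³
S = 15,560,400,000 / 493,000,000 = 31.5627 PSU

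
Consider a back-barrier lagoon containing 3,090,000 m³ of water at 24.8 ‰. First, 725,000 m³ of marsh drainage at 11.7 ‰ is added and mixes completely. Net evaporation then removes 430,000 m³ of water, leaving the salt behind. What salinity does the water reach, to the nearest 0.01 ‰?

25.14 ‰

After mixing: salt = 3,090,000×24.8 + 725,000×11.7 = 85,114,500; volume = 3,815,000 m³
After evaporation: salt unchanged = 85,114,500; volume = 3,815,000 − 430,000 = 3,385,000 m³
S = 85,114,500 / 3,385,000 = 25.1446 ‰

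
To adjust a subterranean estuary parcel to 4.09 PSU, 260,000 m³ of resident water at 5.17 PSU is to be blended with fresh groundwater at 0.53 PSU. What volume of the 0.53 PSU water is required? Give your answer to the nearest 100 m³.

Salt balance: 260,000×5.17 + V×0.53 = (260,000+V)×4.09
1,344,200 + 0.53V = 1,063,400 + 4.09V
280,800 = 3.56V
V = 78,876.4 m³

78900 m³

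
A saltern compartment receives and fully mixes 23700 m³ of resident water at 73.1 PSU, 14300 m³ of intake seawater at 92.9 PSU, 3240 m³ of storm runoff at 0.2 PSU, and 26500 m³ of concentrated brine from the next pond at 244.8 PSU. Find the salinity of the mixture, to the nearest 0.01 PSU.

By conservation of dissolved salt,
salt = 23,700×73.1 + 14,300×92.9 + 3,240×0.2 + 26,500×244.8 = 1,732,470 + 1,328,470 + 648 + 6,487,200 = 9,548,788
volume = 23,700 + 14,300 + 3,240 + 26,500 = 67,740 m³
S = 9,548,788 / 67,740 = 140.9623 PSU

140.96 PSU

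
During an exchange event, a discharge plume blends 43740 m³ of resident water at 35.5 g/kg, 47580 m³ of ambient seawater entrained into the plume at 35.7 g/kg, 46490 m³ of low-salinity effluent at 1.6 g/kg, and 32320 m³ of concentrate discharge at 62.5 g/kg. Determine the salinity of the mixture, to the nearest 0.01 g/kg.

Total salt / total volume:
salt = 43,740×35.5 + 47,580×35.7 + 46,490×1.6 + 32,320×62.5 = 1,552,770 + 1,698,606 + 74,384 + 2,020,000 = 5,345,760
volume = 43,740 + 47,580 + 46,490 + 32,320 = 170,130 m³
S = 5,345,760 / 170,130 = 31.4216 g/kg

31.42 g/kg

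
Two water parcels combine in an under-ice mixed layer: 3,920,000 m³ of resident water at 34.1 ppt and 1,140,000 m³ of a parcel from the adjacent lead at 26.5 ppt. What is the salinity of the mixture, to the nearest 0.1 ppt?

32.4 ppt

Mass of salt is conserved:
salt = 3,920,000×34.1 + 1,140,000×26.5 = 133,672,000 + 30,210,000 = 163,882,000
volume = 3,920,000 + 1,140,000 = 5,060,000 m³
S = 163,882,000 / 5,060,000 = 32.388 ppt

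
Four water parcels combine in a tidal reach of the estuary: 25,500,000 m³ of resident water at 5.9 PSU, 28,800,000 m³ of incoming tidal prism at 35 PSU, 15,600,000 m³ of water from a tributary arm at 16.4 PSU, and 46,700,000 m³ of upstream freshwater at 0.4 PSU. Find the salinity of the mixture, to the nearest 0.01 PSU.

Total salt / total volume:
salt = 25,500,000×5.9 + 28,800,000×35 + 15,600,000×16.4 + 46,700,000×0.4 = 150,450,000 + 1,008,000,000 + 255,840,000 + 18,680,000 = 1,432,970,000
volume = 25,500,000 + 28,800,000 + 15,600,000 + 46,700,000 = 116,600,000 m³
S = 1,432,970,000 / 116,600,000 = 12.2896 PSU

12.29 PSU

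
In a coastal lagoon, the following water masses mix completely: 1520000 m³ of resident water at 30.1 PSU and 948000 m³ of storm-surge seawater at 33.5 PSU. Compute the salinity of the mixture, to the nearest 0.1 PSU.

31.4 PSU

Mass of salt is conserved:
salt = 1,520,000×30.1 + 948,000×33.5 = 45,752,000 + 31,758,000 = 77,510,000
volume = 1,520,000 + 948,000 = 2,468,000 m³
S = 77,510,000 / 2,468,000 = 31.406 PSU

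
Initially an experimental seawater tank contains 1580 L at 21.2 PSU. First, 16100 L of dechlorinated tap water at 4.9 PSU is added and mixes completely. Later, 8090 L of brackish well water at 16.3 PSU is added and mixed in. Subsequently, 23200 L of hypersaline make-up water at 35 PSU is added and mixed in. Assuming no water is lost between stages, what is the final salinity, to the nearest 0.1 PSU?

21.6 PSU

Conserving salt mass:
Initial salt = 1,580×21.2 = 33,496
After stage 1: salt = 33,496 + 16,100×4.9 = 112,386; volume = 17,680 L; S = 6.357 PSU
After stage 2: salt = 112,386 + 8,090×16.3 = 244,253; volume = 25,770 L; S = 9.478 PSU
After stage 3: salt = 244,253 + 23,200×35 = 1,056,253; volume = 48,970 L
S = 1,056,253 / 48,970 = 21.5694 PSU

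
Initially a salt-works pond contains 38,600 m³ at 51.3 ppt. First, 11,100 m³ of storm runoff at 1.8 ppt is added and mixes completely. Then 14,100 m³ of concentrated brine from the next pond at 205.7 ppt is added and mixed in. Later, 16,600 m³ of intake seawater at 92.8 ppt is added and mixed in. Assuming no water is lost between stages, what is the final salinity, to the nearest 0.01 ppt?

80.11 ppt

Salt balance:
Initial salt = 38,600×51.3 = 1,980,180
After stage 1: salt = 1,980,180 + 11,100×1.8 = 2,000,160; volume = 49,700 m³; S = 40.245 ppt
After stage 2: salt = 2,000,160 + 14,100×205.7 = 4,900,530; volume = 63,800 m³; S = 76.811 ppt
After stage 3: salt = 4,900,530 + 16,600×92.8 = 6,441,010; volume = 80,400 m³
S = 6,441,010 / 80,400 = 80.1121 ppt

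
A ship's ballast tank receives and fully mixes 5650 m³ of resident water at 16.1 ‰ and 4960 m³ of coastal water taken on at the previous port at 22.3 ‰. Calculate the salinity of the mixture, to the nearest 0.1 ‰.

Conserving salt mass:
salt = 5,650×16.1 + 4,960×22.3 = 90,965 + 110,608 = 201,573
volume = 5,650 + 4,960 = 10,610 m³
S = 201,573 / 10,610 = 18.998 ‰

19.0 ‰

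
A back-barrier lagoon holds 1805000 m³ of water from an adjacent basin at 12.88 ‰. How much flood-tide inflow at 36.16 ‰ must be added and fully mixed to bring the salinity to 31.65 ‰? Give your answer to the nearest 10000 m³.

7510000 m³

Salt balance: 1,805,000×12.88 + V×36.16 = (1,805,000+V)×31.65
23,248,400 + 36.16V = 57,128,250 + 31.65V
33,879,850 = 4.51V
V = 7,512,161.86 m³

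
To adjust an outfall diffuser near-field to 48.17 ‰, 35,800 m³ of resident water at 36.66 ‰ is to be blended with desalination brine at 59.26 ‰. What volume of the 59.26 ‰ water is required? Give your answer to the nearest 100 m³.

37200 m³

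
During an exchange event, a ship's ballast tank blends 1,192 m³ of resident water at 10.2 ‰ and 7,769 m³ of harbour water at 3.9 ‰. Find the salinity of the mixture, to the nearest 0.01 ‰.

4.74 ‰

Total salt / total volume:
salt = 1,192×10.2 + 7,769×3.9 = 12,158.4 + 30,299.1 = 42,457.5
volume = 1,192 + 7,769 = 8,961 m³
S = 42,457.5 / 8,961 = 4.738 ‰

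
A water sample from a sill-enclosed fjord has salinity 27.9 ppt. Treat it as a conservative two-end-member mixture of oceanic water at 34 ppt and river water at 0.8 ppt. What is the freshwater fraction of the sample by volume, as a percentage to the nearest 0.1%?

18.4%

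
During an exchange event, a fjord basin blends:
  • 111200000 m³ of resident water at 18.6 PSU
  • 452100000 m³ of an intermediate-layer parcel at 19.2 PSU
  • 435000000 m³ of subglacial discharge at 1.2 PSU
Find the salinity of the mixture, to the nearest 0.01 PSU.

Conserving salt mass:
salt = 111,200,000×18.6 + 452,100,000×19.2 + 435,000,000×1.2 = 2,068,320,000 + 8,680,320,000 + 522,000,000 = 11,270,640,000
volume = 111,200,000 + 452,100,000 + 435,000,000 = 998,300,000 m³
S = 11,270,640,000 / 998,300,000 = 11.2898 PSU

11.29 PSU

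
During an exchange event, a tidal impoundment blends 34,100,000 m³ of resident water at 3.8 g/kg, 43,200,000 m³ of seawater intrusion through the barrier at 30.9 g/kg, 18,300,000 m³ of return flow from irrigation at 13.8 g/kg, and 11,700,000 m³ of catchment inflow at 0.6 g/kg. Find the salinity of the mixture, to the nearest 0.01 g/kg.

Salt balance:
salt = 34,100,000×3.8 + 43,200,000×30.9 + 18,300,000×13.8 + 11,700,000×0.6 = 129,580,000 + 1,334,880,000 + 252,540,000 + 7,020,000 = 1,724,020,000
volume = 34,100,000 + 43,200,000 + 18,300,000 + 11,700,000 = 107,300,000 m³
S = 1,724,020,000 / 107,300,000 = 16.0673 g/kg

16.07 g/kg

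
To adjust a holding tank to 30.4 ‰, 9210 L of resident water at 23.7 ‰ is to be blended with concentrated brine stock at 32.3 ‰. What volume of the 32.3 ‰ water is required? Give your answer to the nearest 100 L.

32500 L

Salt balance: 9,210×23.7 + V×32.3 = (9,210+V)×30.4
218,277 + 32.3V = 279,984 + 30.4V
61,707 = 1.9V
V = 32,477.37 L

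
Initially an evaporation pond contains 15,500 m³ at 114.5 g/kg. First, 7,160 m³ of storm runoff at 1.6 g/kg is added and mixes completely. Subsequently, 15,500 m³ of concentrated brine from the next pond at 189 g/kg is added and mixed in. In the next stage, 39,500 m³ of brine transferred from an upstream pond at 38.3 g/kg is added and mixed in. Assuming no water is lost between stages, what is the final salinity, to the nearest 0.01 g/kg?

Conserving salt mass:
Initial salt = 15,500×114.5 = 1,774,750
After stage 1: salt = 1,774,750 + 7,160×1.6 = 1,786,206; volume = 22,660 m³; S = 78.826 g/kg
After stage 2: salt = 1,786,206 + 15,500×189 = 4,715,706; volume = 38,160 m³; S = 123.577 g/kg
After stage 3: salt = 4,715,706 + 39,500×38.3 = 6,228,556; volume = 77,660 m³
S = 6,228,556 / 77,660 = 80.2029 g/kg

80.20 g/kg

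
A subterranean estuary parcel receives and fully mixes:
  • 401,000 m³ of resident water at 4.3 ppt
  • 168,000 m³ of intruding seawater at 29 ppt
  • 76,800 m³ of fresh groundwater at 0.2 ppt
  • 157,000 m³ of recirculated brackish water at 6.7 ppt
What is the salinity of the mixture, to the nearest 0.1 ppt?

9.5 ppt

Total salt / total volume:
salt = 401,000×4.3 + 168,000×29 + 76,800×0.2 + 157,000×6.7 = 1,724,300 + 4,872,000 + 15,360 + 1,051,900 = 7,663,560
volume = 401,000 + 168,000 + 76,800 + 157,000 = 802,800 m³
S = 7,663,560 / 802,800 = 9.546 ppt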